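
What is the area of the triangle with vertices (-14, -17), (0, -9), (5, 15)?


Area = |x1(y2-y3) + x2(y3-y1) + x3(y1-y2)| / 2
= |-14*(-9-15) + 0*(15--17) + 5*(-17--9)| / 2
= 148

148


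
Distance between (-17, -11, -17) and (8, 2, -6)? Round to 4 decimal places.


d = sqrt((8--17)^2 + (2--11)^2 + (-6--17)^2) = 30.249

30.249


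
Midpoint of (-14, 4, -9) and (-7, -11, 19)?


Midpoint = ((-14+-7)/2, (4+-11)/2, (-9+19)/2) = (-10.5, -3.5, 5)

(-10.5, -3.5, 5)


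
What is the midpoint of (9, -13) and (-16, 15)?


Midpoint = ((9+-16)/2, (-13+15)/2) = (-3.5, 1)

(-3.5, 1)


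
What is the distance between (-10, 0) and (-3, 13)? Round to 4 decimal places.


d = sqrt((-3--10)^2 + (13-0)^2) = 14.7648

14.7648


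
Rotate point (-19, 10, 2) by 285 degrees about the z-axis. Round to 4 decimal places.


x' = -19*cos(285) - 10*sin(285) = 4.7417
y' = -19*sin(285) + 10*cos(285) = 20.9408
z' = 2

(4.7417, 20.9408, 2)


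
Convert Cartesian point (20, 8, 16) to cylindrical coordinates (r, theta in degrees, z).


r = sqrt(20^2 + 8^2) = 21.5407
theta = atan2(8, 20) = 21.8014 deg
z = 16

r = 21.5407, theta = 21.8014 deg, z = 16


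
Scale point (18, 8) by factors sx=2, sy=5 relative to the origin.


Scaling: (x*sx, y*sy) = (18*2, 8*5) = (36, 40)

(36, 40)


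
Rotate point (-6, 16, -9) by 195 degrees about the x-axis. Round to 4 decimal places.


x' = -6
y' = 16*cos(195) - -9*sin(195) = -17.7842
z' = 16*sin(195) + -9*cos(195) = 4.5522

(-6, -17.7842, 4.5522)


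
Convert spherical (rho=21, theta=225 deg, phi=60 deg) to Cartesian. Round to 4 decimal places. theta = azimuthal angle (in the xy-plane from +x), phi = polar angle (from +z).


x = 21 * sin(60) * cos(225) = -12.8598
y = 21 * sin(60) * sin(225) = -12.8598
z = 21 * cos(60) = 10.5

(-12.8598, -12.8598, 10.5)


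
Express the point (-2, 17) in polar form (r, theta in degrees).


r = sqrt((-2)^2 + 17^2) = 17.1172
theta = atan2(17, -2) = 96.7098 degrees

r = 17.1172, theta = 96.7098 degrees


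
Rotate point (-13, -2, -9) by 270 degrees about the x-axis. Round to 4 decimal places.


x' = -13
y' = -2*cos(270) - -9*sin(270) = -9
z' = -2*sin(270) + -9*cos(270) = 2

(-13, -9, 2)


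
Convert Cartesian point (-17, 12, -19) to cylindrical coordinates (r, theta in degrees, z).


r = sqrt((-17)^2 + 12^2) = 20.8087
theta = atan2(12, -17) = 144.7824 deg
z = -19

r = 20.8087, theta = 144.7824 deg, z = -19


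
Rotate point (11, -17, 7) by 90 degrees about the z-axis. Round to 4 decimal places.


x' = 11*cos(90) - -17*sin(90) = 17
y' = 11*sin(90) + -17*cos(90) = 11
z' = 7

(17, 11, 7)


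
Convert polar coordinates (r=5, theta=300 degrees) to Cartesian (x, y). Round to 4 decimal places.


x = 5 * cos(300) = 2.5
y = 5 * sin(300) = -4.3301

(2.5, -4.3301)


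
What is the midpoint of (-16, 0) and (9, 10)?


Midpoint = ((-16+9)/2, (0+10)/2) = (-3.5, 5)

(-3.5, 5)


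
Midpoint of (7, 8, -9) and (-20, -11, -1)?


Midpoint = ((7+-20)/2, (8+-11)/2, (-9+-1)/2) = (-6.5, -1.5, -5)

(-6.5, -1.5, -5)


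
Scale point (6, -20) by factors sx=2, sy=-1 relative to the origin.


Scaling: (x*sx, y*sy) = (6*2, -20*-1) = (12, 20)

(12, 20)


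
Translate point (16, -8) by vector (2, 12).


Translation: (x+dx, y+dy) = (16+2, -8+12) = (18, 4)

(18, 4)


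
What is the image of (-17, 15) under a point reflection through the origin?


Reflection through origin: (x, y) -> (-x, -y)
(-17, 15) -> (17, -15)

(17, -15)


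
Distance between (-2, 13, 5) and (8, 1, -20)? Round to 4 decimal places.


d = sqrt((8--2)^2 + (1-13)^2 + (-20-5)^2) = 29.4788

29.4788


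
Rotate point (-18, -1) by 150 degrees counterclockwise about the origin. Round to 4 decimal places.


x' = -18*cos(150) - -1*sin(150) = 16.0885
y' = -18*sin(150) + -1*cos(150) = -8.134

(16.0885, -8.134)


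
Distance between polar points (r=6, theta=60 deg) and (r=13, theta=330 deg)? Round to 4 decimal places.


d = sqrt(r1^2 + r2^2 - 2*r1*r2*cos(t2-t1))
d = sqrt(6^2 + 13^2 - 2*6*13*cos(330-60)) = 14.3178

14.3178


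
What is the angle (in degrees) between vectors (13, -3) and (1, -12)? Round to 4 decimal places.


dot = 13*1 + -3*-12 = 49
|u| = 13.3417, |v| = 12.0416
cos(angle) = 0.305
angle = 72.2417 degrees

72.2417 degrees


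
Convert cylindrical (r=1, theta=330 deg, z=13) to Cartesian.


x = 1 * cos(330) = 0.866
y = 1 * sin(330) = -0.5
z = 13

(0.866, -0.5, 13)


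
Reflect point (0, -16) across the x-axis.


Reflection across x-axis: (x, y) -> (x, -y)
(0, -16) -> (0, 16)

(0, 16)


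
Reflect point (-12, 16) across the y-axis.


Reflection across y-axis: (x, y) -> (-x, y)
(-12, 16) -> (12, 16)

(12, 16)


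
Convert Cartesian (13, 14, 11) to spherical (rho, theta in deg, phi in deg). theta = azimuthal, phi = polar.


rho = sqrt(13^2 + 14^2 + 11^2) = 22.0454
theta = atan2(14, 13) = 47.1211 deg
phi = acos(11/22.0454) = 60.0681 deg

rho = 22.0454, theta = 47.1211 deg, phi = 60.0681 deg


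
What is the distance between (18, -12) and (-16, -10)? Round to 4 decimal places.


d = sqrt((-16-18)^2 + (-10--12)^2) = 34.0588

34.0588


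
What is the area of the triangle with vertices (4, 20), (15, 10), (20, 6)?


Area = |x1(y2-y3) + x2(y3-y1) + x3(y1-y2)| / 2
= |4*(10-6) + 15*(6-20) + 20*(20-10)| / 2
= 3

3


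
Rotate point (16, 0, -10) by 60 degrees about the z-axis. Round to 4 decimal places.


x' = 16*cos(60) - 0*sin(60) = 8
y' = 16*sin(60) + 0*cos(60) = 13.8564
z' = -10

(8, 13.8564, -10)


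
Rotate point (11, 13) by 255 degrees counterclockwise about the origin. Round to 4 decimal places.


x' = 11*cos(255) - 13*sin(255) = 9.71
y' = 11*sin(255) + 13*cos(255) = -13.9898

(9.71, -13.9898)


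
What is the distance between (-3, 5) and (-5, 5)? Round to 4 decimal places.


d = sqrt((-5--3)^2 + (5-5)^2) = 2

2


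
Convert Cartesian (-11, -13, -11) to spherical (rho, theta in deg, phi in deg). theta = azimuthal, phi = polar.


rho = sqrt((-11)^2 + (-13)^2 + (-11)^2) = 20.2731
theta = atan2(-13, -11) = 229.7636 deg
phi = acos(-11/20.2731) = 122.8601 deg

rho = 20.2731, theta = 229.7636 deg, phi = 122.8601 deg


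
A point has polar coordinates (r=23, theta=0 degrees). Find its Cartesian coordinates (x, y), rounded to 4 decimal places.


x = 23 * cos(0) = 23
y = 23 * sin(0) = 0

(23, 0)


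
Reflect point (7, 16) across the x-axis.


Reflection across x-axis: (x, y) -> (x, -y)
(7, 16) -> (7, -16)

(7, -16)


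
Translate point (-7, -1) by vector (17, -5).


Translation: (x+dx, y+dy) = (-7+17, -1+-5) = (10, -6)

(10, -6)


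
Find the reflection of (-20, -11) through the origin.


Reflection through origin: (x, y) -> (-x, -y)
(-20, -11) -> (20, 11)

(20, 11)


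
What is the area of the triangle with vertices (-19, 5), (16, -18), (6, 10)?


Area = |x1(y2-y3) + x2(y3-y1) + x3(y1-y2)| / 2
= |-19*(-18-10) + 16*(10-5) + 6*(5--18)| / 2
= 375

375


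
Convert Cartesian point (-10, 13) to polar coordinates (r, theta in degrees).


r = sqrt((-10)^2 + 13^2) = 16.4012
theta = atan2(13, -10) = 127.5686 degrees

r = 16.4012, theta = 127.5686 degrees


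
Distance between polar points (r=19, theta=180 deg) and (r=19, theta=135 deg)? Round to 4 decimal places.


d = sqrt(r1^2 + r2^2 - 2*r1*r2*cos(t2-t1))
d = sqrt(19^2 + 19^2 - 2*19*19*cos(135-180)) = 14.542

14.542


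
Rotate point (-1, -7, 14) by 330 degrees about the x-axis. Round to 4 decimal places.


x' = -1
y' = -7*cos(330) - 14*sin(330) = 0.9378
z' = -7*sin(330) + 14*cos(330) = 15.6244

(-1, 0.9378, 15.6244)


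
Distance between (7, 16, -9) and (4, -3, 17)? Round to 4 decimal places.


d = sqrt((4-7)^2 + (-3-16)^2 + (17--9)^2) = 32.3419

32.3419


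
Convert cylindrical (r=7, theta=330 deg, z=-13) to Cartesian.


x = 7 * cos(330) = 6.0622
y = 7 * sin(330) = -3.5
z = -13

(6.0622, -3.5, -13)


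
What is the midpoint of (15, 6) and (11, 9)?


Midpoint = ((15+11)/2, (6+9)/2) = (13, 7.5)

(13, 7.5)


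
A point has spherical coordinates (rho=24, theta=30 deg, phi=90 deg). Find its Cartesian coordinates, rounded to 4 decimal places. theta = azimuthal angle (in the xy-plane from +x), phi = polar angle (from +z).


x = 24 * sin(90) * cos(30) = 20.7846
y = 24 * sin(90) * sin(30) = 12
z = 24 * cos(90) = 0

(20.7846, 12, 0)


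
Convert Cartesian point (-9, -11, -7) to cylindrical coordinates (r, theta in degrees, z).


r = sqrt((-9)^2 + (-11)^2) = 14.2127
theta = atan2(-11, -9) = 230.7106 deg
z = -7

r = 14.2127, theta = 230.7106 deg, z = -7


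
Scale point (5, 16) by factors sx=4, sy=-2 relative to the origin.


Scaling: (x*sx, y*sy) = (5*4, 16*-2) = (20, -32)

(20, -32)


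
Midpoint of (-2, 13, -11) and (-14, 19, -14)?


Midpoint = ((-2+-14)/2, (13+19)/2, (-11+-14)/2) = (-8, 16, -12.5)

(-8, 16, -12.5)


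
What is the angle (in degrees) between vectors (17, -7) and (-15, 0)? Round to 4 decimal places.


dot = 17*-15 + -7*0 = -255
|u| = 18.3848, |v| = 15
cos(angle) = -0.9247
angle = 157.6199 degrees

157.6199 degrees


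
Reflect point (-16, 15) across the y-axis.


Reflection across y-axis: (x, y) -> (-x, y)
(-16, 15) -> (16, 15)

(16, 15)


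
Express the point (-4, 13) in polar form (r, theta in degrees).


r = sqrt((-4)^2 + 13^2) = 13.6015
theta = atan2(13, -4) = 107.1027 degrees

r = 13.6015, theta = 107.1027 degrees


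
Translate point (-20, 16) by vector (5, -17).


Translation: (x+dx, y+dy) = (-20+5, 16+-17) = (-15, -1)

(-15, -1)


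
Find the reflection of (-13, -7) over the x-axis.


Reflection across x-axis: (x, y) -> (x, -y)
(-13, -7) -> (-13, 7)

(-13, 7)


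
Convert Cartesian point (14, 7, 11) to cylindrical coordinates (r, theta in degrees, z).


r = sqrt(14^2 + 7^2) = 15.6525
theta = atan2(7, 14) = 26.5651 deg
z = 11

r = 15.6525, theta = 26.5651 deg, z = 11


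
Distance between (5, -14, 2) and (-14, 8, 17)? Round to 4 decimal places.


d = sqrt((-14-5)^2 + (8--14)^2 + (17-2)^2) = 32.7109

32.7109


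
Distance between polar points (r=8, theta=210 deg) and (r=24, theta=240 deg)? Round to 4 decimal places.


d = sqrt(r1^2 + r2^2 - 2*r1*r2*cos(t2-t1))
d = sqrt(8^2 + 24^2 - 2*8*24*cos(240-210)) = 17.5341

17.5341


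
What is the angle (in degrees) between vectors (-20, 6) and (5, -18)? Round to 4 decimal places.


dot = -20*5 + 6*-18 = -208
|u| = 20.8806, |v| = 18.6815
cos(angle) = -0.5332
angle = 122.2234 degrees

122.2234 degrees


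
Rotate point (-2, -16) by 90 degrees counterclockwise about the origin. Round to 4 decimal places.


x' = -2*cos(90) - -16*sin(90) = 16
y' = -2*sin(90) + -16*cos(90) = -2

(16, -2)


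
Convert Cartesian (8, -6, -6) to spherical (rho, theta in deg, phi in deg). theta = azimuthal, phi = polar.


rho = sqrt(8^2 + (-6)^2 + (-6)^2) = 11.6619
theta = atan2(-6, 8) = 323.1301 deg
phi = acos(-6/11.6619) = 120.9638 deg

rho = 11.6619, theta = 323.1301 deg, phi = 120.9638 deg


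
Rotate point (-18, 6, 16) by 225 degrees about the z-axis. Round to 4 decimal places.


x' = -18*cos(225) - 6*sin(225) = 16.9706
y' = -18*sin(225) + 6*cos(225) = 8.4853
z' = 16

(16.9706, 8.4853, 16)


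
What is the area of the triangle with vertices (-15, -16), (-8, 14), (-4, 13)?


Area = |x1(y2-y3) + x2(y3-y1) + x3(y1-y2)| / 2
= |-15*(14-13) + -8*(13--16) + -4*(-16-14)| / 2
= 63.5

63.5


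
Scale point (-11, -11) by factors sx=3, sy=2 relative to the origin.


Scaling: (x*sx, y*sy) = (-11*3, -11*2) = (-33, -22)

(-33, -22)


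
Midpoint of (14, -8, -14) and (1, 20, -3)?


Midpoint = ((14+1)/2, (-8+20)/2, (-14+-3)/2) = (7.5, 6, -8.5)

(7.5, 6, -8.5)


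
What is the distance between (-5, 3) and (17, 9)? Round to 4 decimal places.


d = sqrt((17--5)^2 + (9-3)^2) = 22.8035

22.8035


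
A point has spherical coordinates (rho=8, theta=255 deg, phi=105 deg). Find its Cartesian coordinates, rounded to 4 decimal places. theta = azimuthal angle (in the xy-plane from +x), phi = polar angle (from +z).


x = 8 * sin(105) * cos(255) = -2
y = 8 * sin(105) * sin(255) = -7.4641
z = 8 * cos(105) = -2.0706

(-2, -7.4641, -2.0706)


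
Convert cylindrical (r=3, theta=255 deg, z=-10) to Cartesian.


x = 3 * cos(255) = -0.7765
y = 3 * sin(255) = -2.8978
z = -10

(-0.7765, -2.8978, -10)


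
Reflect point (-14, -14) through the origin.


Reflection through origin: (x, y) -> (-x, -y)
(-14, -14) -> (14, 14)

(14, 14)


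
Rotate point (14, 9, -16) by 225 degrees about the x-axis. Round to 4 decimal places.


x' = 14
y' = 9*cos(225) - -16*sin(225) = -17.6777
z' = 9*sin(225) + -16*cos(225) = 4.9497

(14, -17.6777, 4.9497)


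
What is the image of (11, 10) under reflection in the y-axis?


Reflection across y-axis: (x, y) -> (-x, y)
(11, 10) -> (-11, 10)

(-11, 10)


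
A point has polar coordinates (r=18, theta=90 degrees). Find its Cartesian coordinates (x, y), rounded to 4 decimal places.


x = 18 * cos(90) = 0
y = 18 * sin(90) = 18

(0, 18)


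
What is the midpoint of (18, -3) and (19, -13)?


Midpoint = ((18+19)/2, (-3+-13)/2) = (18.5, -8)

(18.5, -8)


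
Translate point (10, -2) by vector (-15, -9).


Translation: (x+dx, y+dy) = (10+-15, -2+-9) = (-5, -11)

(-5, -11)


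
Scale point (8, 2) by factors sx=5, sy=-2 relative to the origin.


Scaling: (x*sx, y*sy) = (8*5, 2*-2) = (40, -4)

(40, -4)


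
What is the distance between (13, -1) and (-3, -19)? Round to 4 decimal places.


d = sqrt((-3-13)^2 + (-19--1)^2) = 24.0832

24.0832


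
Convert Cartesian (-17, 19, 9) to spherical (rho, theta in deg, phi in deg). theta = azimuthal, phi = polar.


rho = sqrt((-17)^2 + 19^2 + 9^2) = 27.037
theta = atan2(19, -17) = 131.8202 deg
phi = acos(9/27.037) = 70.5565 deg

rho = 27.037, theta = 131.8202 deg, phi = 70.5565 deg


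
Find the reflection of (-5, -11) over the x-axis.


Reflection across x-axis: (x, y) -> (x, -y)
(-5, -11) -> (-5, 11)

(-5, 11)


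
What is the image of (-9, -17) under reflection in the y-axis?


Reflection across y-axis: (x, y) -> (-x, y)
(-9, -17) -> (9, -17)

(9, -17)


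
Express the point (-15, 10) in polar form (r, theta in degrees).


r = sqrt((-15)^2 + 10^2) = 18.0278
theta = atan2(10, -15) = 146.3099 degrees

r = 18.0278, theta = 146.3099 degrees


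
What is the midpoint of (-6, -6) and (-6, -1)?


Midpoint = ((-6+-6)/2, (-6+-1)/2) = (-6, -3.5)

(-6, -3.5)


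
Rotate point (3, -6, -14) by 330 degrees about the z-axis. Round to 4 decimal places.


x' = 3*cos(330) - -6*sin(330) = -0.4019
y' = 3*sin(330) + -6*cos(330) = -6.6962
z' = -14

(-0.4019, -6.6962, -14)


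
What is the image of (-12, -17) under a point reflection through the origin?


Reflection through origin: (x, y) -> (-x, -y)
(-12, -17) -> (12, 17)

(12, 17)


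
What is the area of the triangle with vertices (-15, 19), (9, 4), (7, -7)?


Area = |x1(y2-y3) + x2(y3-y1) + x3(y1-y2)| / 2
= |-15*(4--7) + 9*(-7-19) + 7*(19-4)| / 2
= 147

147


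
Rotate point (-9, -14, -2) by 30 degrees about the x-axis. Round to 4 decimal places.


x' = -9
y' = -14*cos(30) - -2*sin(30) = -11.1244
z' = -14*sin(30) + -2*cos(30) = -8.7321

(-9, -11.1244, -8.7321)


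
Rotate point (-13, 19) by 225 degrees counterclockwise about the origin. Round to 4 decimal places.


x' = -13*cos(225) - 19*sin(225) = 22.6274
y' = -13*sin(225) + 19*cos(225) = -4.2426

(22.6274, -4.2426)


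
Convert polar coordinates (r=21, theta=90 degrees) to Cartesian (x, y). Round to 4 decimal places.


x = 21 * cos(90) = 0
y = 21 * sin(90) = 21

(0, 21)


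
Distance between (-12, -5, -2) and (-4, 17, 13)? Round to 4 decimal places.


d = sqrt((-4--12)^2 + (17--5)^2 + (13--2)^2) = 27.8029

27.8029


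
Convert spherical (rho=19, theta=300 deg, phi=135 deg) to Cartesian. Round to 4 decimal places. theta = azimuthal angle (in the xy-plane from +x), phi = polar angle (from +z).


x = 19 * sin(135) * cos(300) = 6.7175
y = 19 * sin(135) * sin(300) = -11.6351
z = 19 * cos(135) = -13.435

(6.7175, -11.6351, -13.435)


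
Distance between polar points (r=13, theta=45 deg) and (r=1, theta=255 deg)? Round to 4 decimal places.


d = sqrt(r1^2 + r2^2 - 2*r1*r2*cos(t2-t1))
d = sqrt(13^2 + 1^2 - 2*13*1*cos(255-45)) = 13.875

13.875


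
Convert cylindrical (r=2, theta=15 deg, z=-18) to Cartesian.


x = 2 * cos(15) = 1.9319
y = 2 * sin(15) = 0.5176
z = -18

(1.9319, 0.5176, -18)


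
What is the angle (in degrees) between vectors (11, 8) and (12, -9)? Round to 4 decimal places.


dot = 11*12 + 8*-9 = 60
|u| = 13.6015, |v| = 15
cos(angle) = 0.2941
angle = 72.8973 degrees

72.8973 degrees


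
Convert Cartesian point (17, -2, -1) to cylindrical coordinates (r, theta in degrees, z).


r = sqrt(17^2 + (-2)^2) = 17.1172
theta = atan2(-2, 17) = 353.2902 deg
z = -1

r = 17.1172, theta = 353.2902 deg, z = -1


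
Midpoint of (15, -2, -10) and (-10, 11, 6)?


Midpoint = ((15+-10)/2, (-2+11)/2, (-10+6)/2) = (2.5, 4.5, -2)

(2.5, 4.5, -2)


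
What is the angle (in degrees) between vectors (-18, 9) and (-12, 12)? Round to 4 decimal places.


dot = -18*-12 + 9*12 = 324
|u| = 20.1246, |v| = 16.9706
cos(angle) = 0.9487
angle = 18.4349 degrees

18.4349 degrees


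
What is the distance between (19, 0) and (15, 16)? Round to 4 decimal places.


d = sqrt((15-19)^2 + (16-0)^2) = 16.4924

16.4924


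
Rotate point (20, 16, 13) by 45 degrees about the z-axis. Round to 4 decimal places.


x' = 20*cos(45) - 16*sin(45) = 2.8284
y' = 20*sin(45) + 16*cos(45) = 25.4558
z' = 13

(2.8284, 25.4558, 13)


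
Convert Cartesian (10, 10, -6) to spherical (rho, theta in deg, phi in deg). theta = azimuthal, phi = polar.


rho = sqrt(10^2 + 10^2 + (-6)^2) = 15.3623
theta = atan2(10, 10) = 45 deg
phi = acos(-6/15.3623) = 112.9898 deg

rho = 15.3623, theta = 45 deg, phi = 112.9898 deg


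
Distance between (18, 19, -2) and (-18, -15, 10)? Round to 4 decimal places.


d = sqrt((-18-18)^2 + (-15-19)^2 + (10--2)^2) = 50.951

50.951


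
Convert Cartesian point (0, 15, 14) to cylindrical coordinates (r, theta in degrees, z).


r = sqrt(0^2 + 15^2) = 15
theta = atan2(15, 0) = 90 deg
z = 14

r = 15, theta = 90 deg, z = 14


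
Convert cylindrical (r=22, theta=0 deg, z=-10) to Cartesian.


x = 22 * cos(0) = 22
y = 22 * sin(0) = 0
z = -10

(22, 0, -10)


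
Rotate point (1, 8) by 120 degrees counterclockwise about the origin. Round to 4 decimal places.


x' = 1*cos(120) - 8*sin(120) = -7.4282
y' = 1*sin(120) + 8*cos(120) = -3.134

(-7.4282, -3.134)


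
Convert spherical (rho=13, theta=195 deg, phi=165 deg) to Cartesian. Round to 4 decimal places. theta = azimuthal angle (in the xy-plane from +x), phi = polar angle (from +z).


x = 13 * sin(165) * cos(195) = -3.25
y = 13 * sin(165) * sin(195) = -0.8708
z = 13 * cos(165) = -12.557

(-3.25, -0.8708, -12.557)


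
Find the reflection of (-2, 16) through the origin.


Reflection through origin: (x, y) -> (-x, -y)
(-2, 16) -> (2, -16)

(2, -16)


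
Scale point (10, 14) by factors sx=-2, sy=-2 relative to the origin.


Scaling: (x*sx, y*sy) = (10*-2, 14*-2) = (-20, -28)

(-20, -28)


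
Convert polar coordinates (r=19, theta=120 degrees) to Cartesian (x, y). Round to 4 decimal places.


x = 19 * cos(120) = -9.5
y = 19 * sin(120) = 16.4545

(-9.5, 16.4545)


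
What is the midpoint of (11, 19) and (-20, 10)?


Midpoint = ((11+-20)/2, (19+10)/2) = (-4.5, 14.5)

(-4.5, 14.5)


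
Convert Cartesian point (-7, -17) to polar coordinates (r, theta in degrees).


r = sqrt((-7)^2 + (-17)^2) = 18.3848
theta = atan2(-17, -7) = 247.6199 degrees

r = 18.3848, theta = 247.6199 degrees


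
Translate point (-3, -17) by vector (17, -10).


Translation: (x+dx, y+dy) = (-3+17, -17+-10) = (14, -27)

(14, -27)


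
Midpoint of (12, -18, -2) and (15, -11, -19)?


Midpoint = ((12+15)/2, (-18+-11)/2, (-2+-19)/2) = (13.5, -14.5, -10.5)

(13.5, -14.5, -10.5)


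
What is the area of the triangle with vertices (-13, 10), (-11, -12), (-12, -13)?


Area = |x1(y2-y3) + x2(y3-y1) + x3(y1-y2)| / 2
= |-13*(-12--13) + -11*(-13-10) + -12*(10--12)| / 2
= 12

12


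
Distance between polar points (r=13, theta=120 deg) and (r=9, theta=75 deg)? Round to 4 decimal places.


d = sqrt(r1^2 + r2^2 - 2*r1*r2*cos(t2-t1))
d = sqrt(13^2 + 9^2 - 2*13*9*cos(75-120)) = 9.1944

9.1944


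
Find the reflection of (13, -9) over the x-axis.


Reflection across x-axis: (x, y) -> (x, -y)
(13, -9) -> (13, 9)

(13, 9)


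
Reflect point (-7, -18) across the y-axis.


Reflection across y-axis: (x, y) -> (-x, y)
(-7, -18) -> (7, -18)

(7, -18)


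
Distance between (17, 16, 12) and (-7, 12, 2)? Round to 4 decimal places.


d = sqrt((-7-17)^2 + (12-16)^2 + (2-12)^2) = 26.3059

26.3059


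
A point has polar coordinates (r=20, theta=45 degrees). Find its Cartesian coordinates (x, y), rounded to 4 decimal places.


x = 20 * cos(45) = 14.1421
y = 20 * sin(45) = 14.1421

(14.1421, 14.1421)


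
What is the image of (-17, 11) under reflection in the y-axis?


Reflection across y-axis: (x, y) -> (-x, y)
(-17, 11) -> (17, 11)

(17, 11)


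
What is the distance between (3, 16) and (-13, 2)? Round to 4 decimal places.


d = sqrt((-13-3)^2 + (2-16)^2) = 21.2603

21.2603


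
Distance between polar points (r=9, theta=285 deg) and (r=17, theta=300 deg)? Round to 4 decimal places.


d = sqrt(r1^2 + r2^2 - 2*r1*r2*cos(t2-t1))
d = sqrt(9^2 + 17^2 - 2*9*17*cos(300-285)) = 8.6271

8.6271


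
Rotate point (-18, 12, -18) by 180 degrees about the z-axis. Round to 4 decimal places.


x' = -18*cos(180) - 12*sin(180) = 18
y' = -18*sin(180) + 12*cos(180) = -12
z' = -18

(18, -12, -18)


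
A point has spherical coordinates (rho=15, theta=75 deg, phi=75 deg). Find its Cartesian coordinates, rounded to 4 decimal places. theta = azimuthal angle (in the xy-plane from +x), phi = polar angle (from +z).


x = 15 * sin(75) * cos(75) = 3.75
y = 15 * sin(75) * sin(75) = 13.9952
z = 15 * cos(75) = 3.8823

(3.75, 13.9952, 3.8823)


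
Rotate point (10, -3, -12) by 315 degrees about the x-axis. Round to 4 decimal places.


x' = 10
y' = -3*cos(315) - -12*sin(315) = -10.6066
z' = -3*sin(315) + -12*cos(315) = -6.364

(10, -10.6066, -6.364)


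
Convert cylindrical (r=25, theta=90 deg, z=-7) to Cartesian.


x = 25 * cos(90) = 0
y = 25 * sin(90) = 25
z = -7

(0, 25, -7)


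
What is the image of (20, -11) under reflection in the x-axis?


Reflection across x-axis: (x, y) -> (x, -y)
(20, -11) -> (20, 11)

(20, 11)


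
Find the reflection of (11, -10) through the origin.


Reflection through origin: (x, y) -> (-x, -y)
(11, -10) -> (-11, 10)

(-11, 10)


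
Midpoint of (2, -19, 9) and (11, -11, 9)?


Midpoint = ((2+11)/2, (-19+-11)/2, (9+9)/2) = (6.5, -15, 9)

(6.5, -15, 9)


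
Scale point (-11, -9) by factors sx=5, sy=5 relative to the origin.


Scaling: (x*sx, y*sy) = (-11*5, -9*5) = (-55, -45)

(-55, -45)


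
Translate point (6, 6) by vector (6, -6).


Translation: (x+dx, y+dy) = (6+6, 6+-6) = (12, 0)

(12, 0)


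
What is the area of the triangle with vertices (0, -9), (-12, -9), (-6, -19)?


Area = |x1(y2-y3) + x2(y3-y1) + x3(y1-y2)| / 2
= |0*(-9--19) + -12*(-19--9) + -6*(-9--9)| / 2
= 60

60


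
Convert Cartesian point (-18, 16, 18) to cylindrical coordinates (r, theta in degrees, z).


r = sqrt((-18)^2 + 16^2) = 24.0832
theta = atan2(16, -18) = 138.3665 deg
z = 18

r = 24.0832, theta = 138.3665 deg, z = 18


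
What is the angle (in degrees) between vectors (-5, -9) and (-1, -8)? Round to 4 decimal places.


dot = -5*-1 + -9*-8 = 77
|u| = 10.2956, |v| = 8.0623
cos(angle) = 0.9276
angle = 21.9296 degrees

21.9296 degrees


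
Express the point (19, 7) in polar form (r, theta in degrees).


r = sqrt(19^2 + 7^2) = 20.2485
theta = atan2(7, 19) = 20.2249 degrees

r = 20.2485, theta = 20.2249 degrees


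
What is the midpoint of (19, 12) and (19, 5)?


Midpoint = ((19+19)/2, (12+5)/2) = (19, 8.5)

(19, 8.5)


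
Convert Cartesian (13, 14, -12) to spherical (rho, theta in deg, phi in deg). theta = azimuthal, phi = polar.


rho = sqrt(13^2 + 14^2 + (-12)^2) = 22.561
theta = atan2(14, 13) = 47.1211 deg
phi = acos(-12/22.561) = 122.1333 deg

rho = 22.561, theta = 47.1211 deg, phi = 122.1333 deg


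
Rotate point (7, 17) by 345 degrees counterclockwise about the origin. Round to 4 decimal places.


x' = 7*cos(345) - 17*sin(345) = 11.1614
y' = 7*sin(345) + 17*cos(345) = 14.609

(11.1614, 14.609)


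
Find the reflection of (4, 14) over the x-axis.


Reflection across x-axis: (x, y) -> (x, -y)
(4, 14) -> (4, -14)

(4, -14)


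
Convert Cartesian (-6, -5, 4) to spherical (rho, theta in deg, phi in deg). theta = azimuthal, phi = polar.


rho = sqrt((-6)^2 + (-5)^2 + 4^2) = 8.775
theta = atan2(-5, -6) = 219.8056 deg
phi = acos(4/8.775) = 62.8809 deg

rho = 8.775, theta = 219.8056 deg, phi = 62.8809 deg


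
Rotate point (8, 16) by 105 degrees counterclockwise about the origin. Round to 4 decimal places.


x' = 8*cos(105) - 16*sin(105) = -17.5254
y' = 8*sin(105) + 16*cos(105) = 3.5863

(-17.5254, 3.5863)


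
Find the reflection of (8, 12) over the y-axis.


Reflection across y-axis: (x, y) -> (-x, y)
(8, 12) -> (-8, 12)

(-8, 12)


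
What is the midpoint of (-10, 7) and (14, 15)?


Midpoint = ((-10+14)/2, (7+15)/2) = (2, 11)

(2, 11)


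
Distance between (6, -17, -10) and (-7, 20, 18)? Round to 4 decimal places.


d = sqrt((-7-6)^2 + (20--17)^2 + (18--10)^2) = 48.1871

48.1871


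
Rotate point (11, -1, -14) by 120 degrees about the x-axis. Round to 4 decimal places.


x' = 11
y' = -1*cos(120) - -14*sin(120) = 12.6244
z' = -1*sin(120) + -14*cos(120) = 6.134

(11, 12.6244, 6.134)


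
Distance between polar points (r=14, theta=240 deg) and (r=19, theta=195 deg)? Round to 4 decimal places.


d = sqrt(r1^2 + r2^2 - 2*r1*r2*cos(t2-t1))
d = sqrt(14^2 + 19^2 - 2*14*19*cos(195-240)) = 13.4469

13.4469


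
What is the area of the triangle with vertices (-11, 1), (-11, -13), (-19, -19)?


Area = |x1(y2-y3) + x2(y3-y1) + x3(y1-y2)| / 2
= |-11*(-13--19) + -11*(-19-1) + -19*(1--13)| / 2
= 56

56


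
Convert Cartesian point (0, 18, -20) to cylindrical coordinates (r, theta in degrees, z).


r = sqrt(0^2 + 18^2) = 18
theta = atan2(18, 0) = 90 deg
z = -20

r = 18, theta = 90 deg, z = -20


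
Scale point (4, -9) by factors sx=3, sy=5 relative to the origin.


Scaling: (x*sx, y*sy) = (4*3, -9*5) = (12, -45)

(12, -45)


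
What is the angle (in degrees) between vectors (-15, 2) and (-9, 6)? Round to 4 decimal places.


dot = -15*-9 + 2*6 = 147
|u| = 15.1327, |v| = 10.8167
cos(angle) = 0.8981
angle = 26.0954 degrees

26.0954 degrees


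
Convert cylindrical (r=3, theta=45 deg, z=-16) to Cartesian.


x = 3 * cos(45) = 2.1213
y = 3 * sin(45) = 2.1213
z = -16

(2.1213, 2.1213, -16)


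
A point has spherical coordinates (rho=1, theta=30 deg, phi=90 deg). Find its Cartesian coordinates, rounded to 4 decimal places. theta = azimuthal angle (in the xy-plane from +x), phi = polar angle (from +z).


x = 1 * sin(90) * cos(30) = 0.866
y = 1 * sin(90) * sin(30) = 0.5
z = 1 * cos(90) = 0

(0.866, 0.5, 0)


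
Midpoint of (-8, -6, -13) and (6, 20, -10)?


Midpoint = ((-8+6)/2, (-6+20)/2, (-13+-10)/2) = (-1, 7, -11.5)

(-1, 7, -11.5)


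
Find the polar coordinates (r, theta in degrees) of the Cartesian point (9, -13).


r = sqrt(9^2 + (-13)^2) = 15.8114
theta = atan2(-13, 9) = 304.6952 degrees

r = 15.8114, theta = 304.6952 degrees


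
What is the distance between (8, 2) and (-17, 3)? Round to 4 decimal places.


d = sqrt((-17-8)^2 + (3-2)^2) = 25.02

25.02


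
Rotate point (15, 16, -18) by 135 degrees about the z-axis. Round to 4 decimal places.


x' = 15*cos(135) - 16*sin(135) = -21.9203
y' = 15*sin(135) + 16*cos(135) = -0.7071
z' = -18

(-21.9203, -0.7071, -18)


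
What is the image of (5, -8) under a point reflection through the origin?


Reflection through origin: (x, y) -> (-x, -y)
(5, -8) -> (-5, 8)

(-5, 8)


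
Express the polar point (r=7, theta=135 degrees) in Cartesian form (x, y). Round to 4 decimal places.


x = 7 * cos(135) = -4.9497
y = 7 * sin(135) = 4.9497

(-4.9497, 4.9497)


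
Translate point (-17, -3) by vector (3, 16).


Translation: (x+dx, y+dy) = (-17+3, -3+16) = (-14, 13)

(-14, 13)


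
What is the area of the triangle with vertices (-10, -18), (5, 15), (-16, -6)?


Area = |x1(y2-y3) + x2(y3-y1) + x3(y1-y2)| / 2
= |-10*(15--6) + 5*(-6--18) + -16*(-18-15)| / 2
= 189

189


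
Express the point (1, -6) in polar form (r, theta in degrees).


r = sqrt(1^2 + (-6)^2) = 6.0828
theta = atan2(-6, 1) = 279.4623 degrees

r = 6.0828, theta = 279.4623 degrees


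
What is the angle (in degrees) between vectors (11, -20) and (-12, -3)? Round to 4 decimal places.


dot = 11*-12 + -20*-3 = -72
|u| = 22.8254, |v| = 12.3693
cos(angle) = -0.255
angle = 104.7746 degrees

104.7746 degrees


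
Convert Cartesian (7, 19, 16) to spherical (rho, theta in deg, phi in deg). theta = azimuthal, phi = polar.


rho = sqrt(7^2 + 19^2 + 16^2) = 25.807
theta = atan2(19, 7) = 69.7751 deg
phi = acos(16/25.807) = 51.6848 deg

rho = 25.807, theta = 69.7751 deg, phi = 51.6848 deg


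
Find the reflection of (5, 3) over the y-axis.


Reflection across y-axis: (x, y) -> (-x, y)
(5, 3) -> (-5, 3)

(-5, 3)


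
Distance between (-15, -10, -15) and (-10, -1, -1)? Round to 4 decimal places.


d = sqrt((-10--15)^2 + (-1--10)^2 + (-1--15)^2) = 17.3781

17.3781


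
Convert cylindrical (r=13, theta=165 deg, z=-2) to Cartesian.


x = 13 * cos(165) = -12.557
y = 13 * sin(165) = 3.3646
z = -2

(-12.557, 3.3646, -2)


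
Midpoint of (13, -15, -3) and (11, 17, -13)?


Midpoint = ((13+11)/2, (-15+17)/2, (-3+-13)/2) = (12, 1, -8)

(12, 1, -8)


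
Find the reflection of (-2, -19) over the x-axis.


Reflection across x-axis: (x, y) -> (x, -y)
(-2, -19) -> (-2, 19)

(-2, 19)


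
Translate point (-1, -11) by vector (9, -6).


Translation: (x+dx, y+dy) = (-1+9, -11+-6) = (8, -17)

(8, -17)


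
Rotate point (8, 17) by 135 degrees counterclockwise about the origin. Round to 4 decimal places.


x' = 8*cos(135) - 17*sin(135) = -17.6777
y' = 8*sin(135) + 17*cos(135) = -6.364

(-17.6777, -6.364)


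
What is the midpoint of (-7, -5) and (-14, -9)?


Midpoint = ((-7+-14)/2, (-5+-9)/2) = (-10.5, -7)

(-10.5, -7)


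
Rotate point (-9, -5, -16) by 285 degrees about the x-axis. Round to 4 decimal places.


x' = -9
y' = -5*cos(285) - -16*sin(285) = -16.7489
z' = -5*sin(285) + -16*cos(285) = 0.6885

(-9, -16.7489, 0.6885)


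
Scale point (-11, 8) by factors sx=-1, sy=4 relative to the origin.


Scaling: (x*sx, y*sy) = (-11*-1, 8*4) = (11, 32)

(11, 32)


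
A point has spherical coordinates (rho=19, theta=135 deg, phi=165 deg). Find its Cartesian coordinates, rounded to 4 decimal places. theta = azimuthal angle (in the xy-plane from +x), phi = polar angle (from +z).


x = 19 * sin(165) * cos(135) = -3.4772
y = 19 * sin(165) * sin(135) = 3.4772
z = 19 * cos(165) = -18.3526

(-3.4772, 3.4772, -18.3526)


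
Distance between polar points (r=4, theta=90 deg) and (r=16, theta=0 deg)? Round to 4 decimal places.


d = sqrt(r1^2 + r2^2 - 2*r1*r2*cos(t2-t1))
d = sqrt(4^2 + 16^2 - 2*4*16*cos(0-90)) = 16.4924

16.4924


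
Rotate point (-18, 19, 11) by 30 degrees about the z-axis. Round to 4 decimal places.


x' = -18*cos(30) - 19*sin(30) = -25.0885
y' = -18*sin(30) + 19*cos(30) = 7.4545
z' = 11

(-25.0885, 7.4545, 11)


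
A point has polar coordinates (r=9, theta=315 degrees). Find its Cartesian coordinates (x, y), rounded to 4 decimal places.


x = 9 * cos(315) = 6.364
y = 9 * sin(315) = -6.364

(6.364, -6.364)


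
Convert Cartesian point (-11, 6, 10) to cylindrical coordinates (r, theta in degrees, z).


r = sqrt((-11)^2 + 6^2) = 12.53
theta = atan2(6, -11) = 151.3895 deg
z = 10

r = 12.53, theta = 151.3895 deg, z = 10


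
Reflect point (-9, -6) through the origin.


Reflection through origin: (x, y) -> (-x, -y)
(-9, -6) -> (9, 6)

(9, 6)


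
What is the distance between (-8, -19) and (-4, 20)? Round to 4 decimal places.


d = sqrt((-4--8)^2 + (20--19)^2) = 39.2046

39.2046


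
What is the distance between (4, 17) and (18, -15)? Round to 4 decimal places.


d = sqrt((18-4)^2 + (-15-17)^2) = 34.9285

34.9285


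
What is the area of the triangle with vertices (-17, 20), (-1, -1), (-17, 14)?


Area = |x1(y2-y3) + x2(y3-y1) + x3(y1-y2)| / 2
= |-17*(-1-14) + -1*(14-20) + -17*(20--1)| / 2
= 48

48


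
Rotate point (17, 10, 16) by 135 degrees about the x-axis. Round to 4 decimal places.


x' = 17
y' = 10*cos(135) - 16*sin(135) = -18.3848
z' = 10*sin(135) + 16*cos(135) = -4.2426

(17, -18.3848, -4.2426)


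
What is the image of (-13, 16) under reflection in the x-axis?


Reflection across x-axis: (x, y) -> (x, -y)
(-13, 16) -> (-13, -16)

(-13, -16)


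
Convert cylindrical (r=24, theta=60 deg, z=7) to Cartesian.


x = 24 * cos(60) = 12
y = 24 * sin(60) = 20.7846
z = 7

(12, 20.7846, 7)


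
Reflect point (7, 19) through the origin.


Reflection through origin: (x, y) -> (-x, -y)
(7, 19) -> (-7, -19)

(-7, -19)


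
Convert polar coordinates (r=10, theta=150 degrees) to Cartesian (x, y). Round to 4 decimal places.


x = 10 * cos(150) = -8.6603
y = 10 * sin(150) = 5

(-8.6603, 5)


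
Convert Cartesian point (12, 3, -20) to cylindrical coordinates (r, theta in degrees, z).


r = sqrt(12^2 + 3^2) = 12.3693
theta = atan2(3, 12) = 14.0362 deg
z = -20

r = 12.3693, theta = 14.0362 deg, z = -20


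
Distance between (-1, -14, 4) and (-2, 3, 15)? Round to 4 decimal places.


d = sqrt((-2--1)^2 + (3--14)^2 + (15-4)^2) = 20.2731

20.2731


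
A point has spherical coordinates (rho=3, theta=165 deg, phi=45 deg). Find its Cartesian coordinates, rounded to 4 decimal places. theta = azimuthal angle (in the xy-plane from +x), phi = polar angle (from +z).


x = 3 * sin(45) * cos(165) = -2.049
y = 3 * sin(45) * sin(165) = 0.549
z = 3 * cos(45) = 2.1213

(-2.049, 0.549, 2.1213)


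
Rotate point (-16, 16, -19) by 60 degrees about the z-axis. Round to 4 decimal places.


x' = -16*cos(60) - 16*sin(60) = -21.8564
y' = -16*sin(60) + 16*cos(60) = -5.8564
z' = -19

(-21.8564, -5.8564, -19)


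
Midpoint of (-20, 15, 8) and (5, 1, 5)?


Midpoint = ((-20+5)/2, (15+1)/2, (8+5)/2) = (-7.5, 8, 6.5)

(-7.5, 8, 6.5)


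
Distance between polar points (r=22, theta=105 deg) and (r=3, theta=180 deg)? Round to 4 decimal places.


d = sqrt(r1^2 + r2^2 - 2*r1*r2*cos(t2-t1))
d = sqrt(22^2 + 3^2 - 2*22*3*cos(180-105)) = 21.4205

21.4205


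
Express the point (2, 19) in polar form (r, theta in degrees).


r = sqrt(2^2 + 19^2) = 19.105
theta = atan2(19, 2) = 83.991 degrees

r = 19.105, theta = 83.991 degrees


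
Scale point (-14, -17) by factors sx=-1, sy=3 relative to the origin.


Scaling: (x*sx, y*sy) = (-14*-1, -17*3) = (14, -51)

(14, -51)


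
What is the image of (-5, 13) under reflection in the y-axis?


Reflection across y-axis: (x, y) -> (-x, y)
(-5, 13) -> (5, 13)

(5, 13)


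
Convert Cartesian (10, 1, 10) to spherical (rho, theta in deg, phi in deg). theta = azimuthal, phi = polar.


rho = sqrt(10^2 + 1^2 + 10^2) = 14.1774
theta = atan2(1, 10) = 5.7106 deg
phi = acos(10/14.1774) = 45.1425 deg

rho = 14.1774, theta = 5.7106 deg, phi = 45.1425 deg


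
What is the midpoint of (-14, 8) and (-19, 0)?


Midpoint = ((-14+-19)/2, (8+0)/2) = (-16.5, 4)

(-16.5, 4)


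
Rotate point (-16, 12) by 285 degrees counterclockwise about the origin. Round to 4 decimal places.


x' = -16*cos(285) - 12*sin(285) = 7.45
y' = -16*sin(285) + 12*cos(285) = 18.5606

(7.45, 18.5606)


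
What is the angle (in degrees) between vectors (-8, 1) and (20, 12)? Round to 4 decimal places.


dot = -8*20 + 1*12 = -148
|u| = 8.0623, |v| = 23.3238
cos(angle) = -0.7871
angle = 141.9112 degrees

141.9112 degrees


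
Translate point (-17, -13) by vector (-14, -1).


Translation: (x+dx, y+dy) = (-17+-14, -13+-1) = (-31, -14)

(-31, -14)


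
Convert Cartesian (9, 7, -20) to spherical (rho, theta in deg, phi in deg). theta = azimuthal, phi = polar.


rho = sqrt(9^2 + 7^2 + (-20)^2) = 23.0217
theta = atan2(7, 9) = 37.875 deg
phi = acos(-20/23.0217) = 150.3131 deg

rho = 23.0217, theta = 37.875 deg, phi = 150.3131 deg


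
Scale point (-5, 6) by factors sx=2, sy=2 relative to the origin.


Scaling: (x*sx, y*sy) = (-5*2, 6*2) = (-10, 12)

(-10, 12)


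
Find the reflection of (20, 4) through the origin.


Reflection through origin: (x, y) -> (-x, -y)
(20, 4) -> (-20, -4)

(-20, -4)


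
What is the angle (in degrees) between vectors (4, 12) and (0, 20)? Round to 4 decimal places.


dot = 4*0 + 12*20 = 240
|u| = 12.6491, |v| = 20
cos(angle) = 0.9487
angle = 18.4349 degrees

18.4349 degrees


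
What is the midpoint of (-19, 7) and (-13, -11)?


Midpoint = ((-19+-13)/2, (7+-11)/2) = (-16, -2)

(-16, -2)


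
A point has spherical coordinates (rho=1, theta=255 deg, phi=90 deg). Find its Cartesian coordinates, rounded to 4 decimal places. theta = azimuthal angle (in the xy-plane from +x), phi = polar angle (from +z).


x = 1 * sin(90) * cos(255) = -0.2588
y = 1 * sin(90) * sin(255) = -0.9659
z = 1 * cos(90) = 0

(-0.2588, -0.9659, 0)


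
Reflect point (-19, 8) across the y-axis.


Reflection across y-axis: (x, y) -> (-x, y)
(-19, 8) -> (19, 8)

(19, 8)


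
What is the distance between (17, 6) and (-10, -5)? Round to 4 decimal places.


d = sqrt((-10-17)^2 + (-5-6)^2) = 29.1548

29.1548


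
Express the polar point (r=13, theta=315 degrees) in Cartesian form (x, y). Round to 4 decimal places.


x = 13 * cos(315) = 9.1924
y = 13 * sin(315) = -9.1924

(9.1924, -9.1924)


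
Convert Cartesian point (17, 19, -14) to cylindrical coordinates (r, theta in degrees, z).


r = sqrt(17^2 + 19^2) = 25.4951
theta = atan2(19, 17) = 48.1798 deg
z = -14

r = 25.4951, theta = 48.1798 deg, z = -14


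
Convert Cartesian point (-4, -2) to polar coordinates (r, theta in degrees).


r = sqrt((-4)^2 + (-2)^2) = 4.4721
theta = atan2(-2, -4) = 206.5651 degrees

r = 4.4721, theta = 206.5651 degrees


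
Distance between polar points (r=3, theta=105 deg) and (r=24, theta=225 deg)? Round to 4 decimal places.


d = sqrt(r1^2 + r2^2 - 2*r1*r2*cos(t2-t1))
d = sqrt(3^2 + 24^2 - 2*3*24*cos(225-105)) = 25.632

25.632


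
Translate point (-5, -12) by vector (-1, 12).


Translation: (x+dx, y+dy) = (-5+-1, -12+12) = (-6, 0)

(-6, 0)


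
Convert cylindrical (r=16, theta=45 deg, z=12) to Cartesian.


x = 16 * cos(45) = 11.3137
y = 16 * sin(45) = 11.3137
z = 12

(11.3137, 11.3137, 12)


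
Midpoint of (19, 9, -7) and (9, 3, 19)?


Midpoint = ((19+9)/2, (9+3)/2, (-7+19)/2) = (14, 6, 6)

(14, 6, 6)


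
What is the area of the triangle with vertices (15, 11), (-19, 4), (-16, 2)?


Area = |x1(y2-y3) + x2(y3-y1) + x3(y1-y2)| / 2
= |15*(4-2) + -19*(2-11) + -16*(11-4)| / 2
= 44.5

44.5


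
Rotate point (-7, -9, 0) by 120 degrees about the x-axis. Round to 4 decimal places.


x' = -7
y' = -9*cos(120) - 0*sin(120) = 4.5
z' = -9*sin(120) + 0*cos(120) = -7.7942

(-7, 4.5, -7.7942)


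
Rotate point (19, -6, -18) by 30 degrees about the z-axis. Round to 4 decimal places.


x' = 19*cos(30) - -6*sin(30) = 19.4545
y' = 19*sin(30) + -6*cos(30) = 4.3038
z' = -18

(19.4545, 4.3038, -18)
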